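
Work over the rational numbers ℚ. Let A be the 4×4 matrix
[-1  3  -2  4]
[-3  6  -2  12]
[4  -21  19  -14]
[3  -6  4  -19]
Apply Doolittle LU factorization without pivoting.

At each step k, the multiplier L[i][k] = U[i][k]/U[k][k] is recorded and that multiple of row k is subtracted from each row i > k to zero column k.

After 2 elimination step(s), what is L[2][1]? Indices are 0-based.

L[2][1] = 3

Step 1: pivot at (0,0) is -1.
  row1 ← row1 − (3)·row0  ⇒  L[1][0]=3, U row1=(0, -3, 4, 0)
  row2 ← row2 − (-4)·row0  ⇒  L[2][0]=-4, U row2=(0, -9, 11, 2)
  row3 ← row3 − (-3)·row0  ⇒  L[3][0]=-3, U row3=(0, 3, -2, -7)
Step 2: pivot at (1,1) is -3.
  row2 ← row2 − (3)·row1  ⇒  L[2][1]=3, U row2=(0, 0, -1, 2)
  row3 ← row3 − (-1)·row1  ⇒  L[3][1]=-1, U row3=(0, 0, 2, -7)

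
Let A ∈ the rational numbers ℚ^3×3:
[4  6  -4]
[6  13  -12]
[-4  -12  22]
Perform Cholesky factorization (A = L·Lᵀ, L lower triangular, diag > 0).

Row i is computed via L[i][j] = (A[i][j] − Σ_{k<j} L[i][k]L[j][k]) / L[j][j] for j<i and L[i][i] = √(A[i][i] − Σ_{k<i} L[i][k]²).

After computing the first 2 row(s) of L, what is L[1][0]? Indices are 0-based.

Step 1: L[0][0] = √(4) = 2.
  L[1][0] = (6) / L[0][0] = 3.
Step 2: L[1][1] = √(4) = 2.

L[1][0] = 3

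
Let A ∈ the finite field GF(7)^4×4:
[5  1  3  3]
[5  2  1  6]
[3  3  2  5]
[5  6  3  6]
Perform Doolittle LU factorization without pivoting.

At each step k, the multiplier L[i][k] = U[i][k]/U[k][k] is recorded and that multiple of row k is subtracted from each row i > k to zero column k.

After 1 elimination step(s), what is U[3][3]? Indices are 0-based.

U[3][3] = 3

k=0: U[0][0]=5
  eliminate (1,0): mult=1, new row 1: (0, 1, 5, 3); set L[1][0]=1
  eliminate (2,0): mult=2, new row 2: (0, 1, 3, 6); set L[2][0]=2
  eliminate (3,0): mult=1, new row 3: (0, 5, 0, 3); set L[3][0]=1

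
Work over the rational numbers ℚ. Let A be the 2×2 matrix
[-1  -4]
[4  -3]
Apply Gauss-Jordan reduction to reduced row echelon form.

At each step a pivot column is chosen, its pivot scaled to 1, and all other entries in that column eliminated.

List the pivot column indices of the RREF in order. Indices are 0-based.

[1] R0 /= -1  ⇒  (1, 4)
     R1 -= 4·R0  ⇒  (0, -19)
[2] R1 /= -19  ⇒  (0, 1)
     R0 -= 4·R1  ⇒  (1, 0)

pivot columns: 0, 1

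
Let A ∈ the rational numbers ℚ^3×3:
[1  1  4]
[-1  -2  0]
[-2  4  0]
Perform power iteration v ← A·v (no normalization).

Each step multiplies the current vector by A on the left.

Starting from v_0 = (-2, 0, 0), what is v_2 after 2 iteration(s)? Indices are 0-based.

v_0 = (-2, 0, 0).
v_1 = A·v_0 = (-2, 2, 4).
v_2 = A·v_1 = (16, -2, 12).

v_2 = (16, -2, 12)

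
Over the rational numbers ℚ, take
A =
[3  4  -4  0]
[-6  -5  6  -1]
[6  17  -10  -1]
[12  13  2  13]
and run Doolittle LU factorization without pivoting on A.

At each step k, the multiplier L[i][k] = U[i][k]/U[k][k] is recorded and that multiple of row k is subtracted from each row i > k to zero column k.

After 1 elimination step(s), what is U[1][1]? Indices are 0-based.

U[1][1] = 3

Step 1: pivot at (0,0) is 3.
  row1 ← row1 − (-2)·row0  ⇒  L[1][0]=-2, U row1=(0, 3, -2, -1)
  row2 ← row2 − (2)·row0  ⇒  L[2][0]=2, U row2=(0, 9, -2, -1)
  row3 ← row3 − (4)·row0  ⇒  L[3][0]=4, U row3=(0, -3, 18, 13)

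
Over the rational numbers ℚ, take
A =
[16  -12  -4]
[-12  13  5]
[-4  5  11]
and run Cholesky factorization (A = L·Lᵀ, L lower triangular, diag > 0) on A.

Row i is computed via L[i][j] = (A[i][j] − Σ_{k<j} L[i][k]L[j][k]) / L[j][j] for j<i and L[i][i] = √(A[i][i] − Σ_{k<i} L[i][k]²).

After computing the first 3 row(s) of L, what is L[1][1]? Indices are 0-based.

Step 1: L[0][0] = √(16) = 4.
  L[1][0] = (-12) / L[0][0] = -3.
Step 2: L[1][1] = √(4) = 2.
  L[2][0] = (-4) / L[0][0] = -1.
  L[2][1] = (2) / L[1][1] = 1.
Step 3: L[2][2] = √(9) = 3.

L[1][1] = 2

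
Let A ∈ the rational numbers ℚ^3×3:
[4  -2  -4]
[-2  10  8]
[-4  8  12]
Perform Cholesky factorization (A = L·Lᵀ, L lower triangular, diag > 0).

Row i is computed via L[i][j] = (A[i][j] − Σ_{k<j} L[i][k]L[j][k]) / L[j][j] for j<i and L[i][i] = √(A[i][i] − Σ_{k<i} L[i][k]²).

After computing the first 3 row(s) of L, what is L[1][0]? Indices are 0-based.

L[1][0] = -1

Step 1: L[0][0] = √(4) = 2.
  L[1][0] = (-2) / L[0][0] = -1.
Step 2: L[1][1] = √(9) = 3.
  L[2][0] = (-4) / L[0][0] = -2.
  L[2][1] = (6) / L[1][1] = 2.
Step 3: L[2][2] = √(4) = 2.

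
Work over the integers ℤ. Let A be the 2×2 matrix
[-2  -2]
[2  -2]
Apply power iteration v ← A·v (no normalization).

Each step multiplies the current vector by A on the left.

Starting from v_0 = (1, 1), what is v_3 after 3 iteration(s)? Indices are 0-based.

v_3 = (0, 32)

v_0 = (1, 1).
v_1 = A·v_0 = (-4, 0).
v_2 = A·v_1 = (8, -8).
v_3 = A·v_2 = (0, 32).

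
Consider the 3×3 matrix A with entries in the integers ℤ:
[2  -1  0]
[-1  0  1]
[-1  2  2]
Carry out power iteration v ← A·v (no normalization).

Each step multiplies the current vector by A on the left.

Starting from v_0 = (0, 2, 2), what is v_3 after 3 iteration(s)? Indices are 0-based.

v_3 = (-22, 28, 70)

v_0 = (0, 2, 2).
v_1 = A·v_0 = (-2, 2, 8).
v_2 = A·v_1 = (-6, 10, 22).
v_3 = A·v_2 = (-22, 28, 70).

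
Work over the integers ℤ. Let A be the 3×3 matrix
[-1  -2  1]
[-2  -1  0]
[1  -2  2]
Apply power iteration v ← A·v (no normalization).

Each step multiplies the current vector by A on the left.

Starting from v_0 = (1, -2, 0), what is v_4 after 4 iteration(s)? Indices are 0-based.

v_0 = (1, -2, 0).
v_1 = A·v_0 = (3, 0, 5).
v_2 = A·v_1 = (2, -6, 13).
v_3 = A·v_2 = (23, 2, 40).
v_4 = A·v_3 = (13, -48, 99).

v_4 = (13, -48, 99)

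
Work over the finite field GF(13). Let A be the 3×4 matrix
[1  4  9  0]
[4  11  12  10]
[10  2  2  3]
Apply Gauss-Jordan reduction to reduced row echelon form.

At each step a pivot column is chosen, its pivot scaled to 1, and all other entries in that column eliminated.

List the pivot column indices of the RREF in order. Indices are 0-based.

step 1: normalize row 0 (÷1) = (1, 4, 9, 0)
  row 1: subtract 4×row0 = (0, 8, 2, 10)
  row 2: subtract 10×row0 = (0, 1, 3, 3)
step 2: normalize row 1 (÷8) = (0, 1, 10, 11)
  row 0: subtract 4×row1 = (1, 0, 8, 8)
  row 2: subtract 1×row1 = (0, 0, 6, 5)
step 3: normalize row 2 (÷6) = (0, 0, 1, 3)
  row 0: subtract 8×row2 = (1, 0, 0, 10)
  row 1: subtract 10×row2 = (0, 1, 0, 7)

pivot columns: 0, 1, 2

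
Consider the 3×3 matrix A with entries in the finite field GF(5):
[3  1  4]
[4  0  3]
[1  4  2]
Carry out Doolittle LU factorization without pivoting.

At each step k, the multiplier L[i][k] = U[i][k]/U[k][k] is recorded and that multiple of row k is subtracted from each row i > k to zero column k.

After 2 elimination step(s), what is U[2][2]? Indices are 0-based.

k=0: U[0][0]=3
  eliminate (1,0): mult=3, new row 1: (0, 2, 1); set L[1][0]=3
  eliminate (2,0): mult=2, new row 2: (0, 2, 4); set L[2][0]=2
k=1: U[1][1]=2
  eliminate (2,1): mult=1, new row 2: (0, 0, 3); set L[2][1]=1

U[2][2] = 3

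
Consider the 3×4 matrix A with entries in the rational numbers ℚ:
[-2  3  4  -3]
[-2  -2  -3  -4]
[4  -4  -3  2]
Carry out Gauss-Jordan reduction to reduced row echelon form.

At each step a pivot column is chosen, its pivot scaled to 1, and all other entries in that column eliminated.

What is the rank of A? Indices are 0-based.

step 1: normalize row 0 (÷-2) = (1, -3/2, -2, 3/2)
  row 1: subtract -2×row0 = (0, -5, -7, -1)
  row 2: subtract 4×row0 = (0, 2, 5, -4)
step 2: normalize row 1 (÷-5) = (0, 1, 7/5, 1/5)
  row 0: subtract -3/2×row1 = (1, 0, 1/10, 9/5)
  row 2: subtract 2×row1 = (0, 0, 11/5, -22/5)
step 3: normalize row 2 (÷11/5) = (0, 0, 1, -2)
  row 0: subtract 1/10×row2 = (1, 0, 0, 2)
  row 1: subtract 7/5×row2 = (0, 1, 0, 3)

rank = 3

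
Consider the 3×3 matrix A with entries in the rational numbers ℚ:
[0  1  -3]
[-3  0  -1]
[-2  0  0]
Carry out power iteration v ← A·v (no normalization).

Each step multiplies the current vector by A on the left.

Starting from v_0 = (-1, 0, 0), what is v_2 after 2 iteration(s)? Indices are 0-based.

v_0 = (-1, 0, 0).
v_1 = A·v_0 = (0, 3, 2).
v_2 = A·v_1 = (-3, -2, 0).

v_2 = (-3, -2, 0)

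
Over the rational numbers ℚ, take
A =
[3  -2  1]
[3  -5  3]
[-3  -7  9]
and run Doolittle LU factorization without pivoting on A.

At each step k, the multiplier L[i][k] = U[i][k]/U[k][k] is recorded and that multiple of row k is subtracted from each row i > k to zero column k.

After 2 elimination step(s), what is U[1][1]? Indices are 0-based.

k=0: U[0][0]=3
  eliminate (1,0): mult=1, new row 1: (0, -3, 2); set L[1][0]=1
  eliminate (2,0): mult=-1, new row 2: (0, -9, 10); set L[2][0]=-1
k=1: U[1][1]=-3
  eliminate (2,1): mult=3, new row 2: (0, 0, 4); set L[2][1]=3

U[1][1] = -3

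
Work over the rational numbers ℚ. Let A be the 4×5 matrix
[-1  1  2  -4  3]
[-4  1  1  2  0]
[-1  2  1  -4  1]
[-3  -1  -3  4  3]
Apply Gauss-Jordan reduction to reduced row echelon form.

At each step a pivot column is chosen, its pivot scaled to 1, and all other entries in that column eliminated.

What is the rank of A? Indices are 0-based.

step 1: normalize row 0 (÷-1) = (1, -1, -2, 4, -3)
  row 1: subtract -4×row0 = (0, -3, -7, 18, -12)
  row 2: subtract -1×row0 = (0, 1, -1, 0, -2)
  row 3: subtract -3×row0 = (0, -4, -9, 16, -6)
step 2: normalize row 1 (÷-3) = (0, 1, 7/3, -6, 4)
  row 0: subtract -1×row1 = (1, 0, 1/3, -2, 1)
  row 2: subtract 1×row1 = (0, 0, -10/3, 6, -6)
  row 3: subtract -4×row1 = (0, 0, 1/3, -8, 10)
step 3: normalize row 2 (÷-10/3) = (0, 0, 1, -9/5, 9/5)
  row 0: subtract 1/3×row2 = (1, 0, 0, -7/5, 2/5)
  row 1: subtract 7/3×row2 = (0, 1, 0, -9/5, -1/5)
  row 3: subtract 1/3×row2 = (0, 0, 0, -37/5, 47/5)
step 4: normalize row 3 (÷-37/5) = (0, 0, 0, 1, -47/37)
  row 0: subtract -7/5×row3 = (1, 0, 0, 0, -51/37)
  row 1: subtract -9/5×row3 = (0, 1, 0, 0, -92/37)
  row 2: subtract -9/5×row3 = (0, 0, 1, 0, -18/37)

rank = 4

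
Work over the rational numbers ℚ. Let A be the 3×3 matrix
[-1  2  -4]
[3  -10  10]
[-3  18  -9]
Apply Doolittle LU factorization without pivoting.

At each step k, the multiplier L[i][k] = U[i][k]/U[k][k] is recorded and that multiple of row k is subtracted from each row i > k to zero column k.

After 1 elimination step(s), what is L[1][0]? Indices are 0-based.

k=0: U[0][0]=-1
  eliminate (1,0): mult=-3, new row 1: (0, -4, -2); set L[1][0]=-3
  eliminate (2,0): mult=3, new row 2: (0, 12, 3); set L[2][0]=3

L[1][0] = -3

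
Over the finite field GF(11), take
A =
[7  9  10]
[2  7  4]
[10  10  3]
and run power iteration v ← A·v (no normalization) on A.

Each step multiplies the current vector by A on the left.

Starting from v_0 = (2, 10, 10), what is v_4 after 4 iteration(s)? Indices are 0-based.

v_0 = (2, 10, 10).
v_1 = A·v_0 = (6, 4, 7).
v_2 = A·v_1 = (5, 2, 0).
v_3 = A·v_2 = (9, 2, 4).
v_4 = A·v_3 = (0, 4, 1).

v_4 = (0, 4, 1)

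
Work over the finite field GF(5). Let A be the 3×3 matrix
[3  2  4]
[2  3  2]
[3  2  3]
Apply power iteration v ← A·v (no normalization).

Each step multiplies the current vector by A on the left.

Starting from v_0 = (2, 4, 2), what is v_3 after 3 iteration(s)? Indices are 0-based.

v_0 = (2, 4, 2).
v_1 = A·v_0 = (2, 0, 0).
v_2 = A·v_1 = (1, 4, 1).
v_3 = A·v_2 = (0, 1, 4).

v_3 = (0, 1, 4)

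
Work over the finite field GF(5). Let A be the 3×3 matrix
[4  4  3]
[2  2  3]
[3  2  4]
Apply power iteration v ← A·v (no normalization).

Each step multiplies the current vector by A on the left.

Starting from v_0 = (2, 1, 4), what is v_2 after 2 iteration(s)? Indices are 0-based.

v_0 = (2, 1, 4).
v_1 = A·v_0 = (4, 3, 4).
v_2 = A·v_1 = (0, 1, 4).

v_2 = (0, 1, 4)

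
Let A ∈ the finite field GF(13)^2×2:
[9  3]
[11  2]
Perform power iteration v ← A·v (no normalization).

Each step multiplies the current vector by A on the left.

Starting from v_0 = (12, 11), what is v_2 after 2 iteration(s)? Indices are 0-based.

v_0 = (12, 11).
v_1 = A·v_0 = (11, 11).
v_2 = A·v_1 = (2, 0).

v_2 = (2, 0)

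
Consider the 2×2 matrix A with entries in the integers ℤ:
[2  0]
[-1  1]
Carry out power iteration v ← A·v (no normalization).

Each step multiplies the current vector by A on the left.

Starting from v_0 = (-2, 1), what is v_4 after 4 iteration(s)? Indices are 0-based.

v_4 = (-32, 31)

v_0 = (-2, 1).
v_1 = A·v_0 = (-4, 3).
v_2 = A·v_1 = (-8, 7).
v_3 = A·v_2 = (-16, 15).
v_4 = A·v_3 = (-32, 31).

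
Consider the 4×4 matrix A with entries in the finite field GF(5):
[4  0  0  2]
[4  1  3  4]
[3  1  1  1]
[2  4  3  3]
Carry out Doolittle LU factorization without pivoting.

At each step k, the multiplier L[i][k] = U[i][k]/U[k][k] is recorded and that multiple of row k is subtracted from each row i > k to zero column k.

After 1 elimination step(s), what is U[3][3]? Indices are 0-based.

U[3][3] = 2

[col 0] pivot 4
  R1 -= 1*R0 → (0, 1, 3, 2)  (L[1][0] := 1)
  R2 -= 2*R0 → (0, 1, 1, 2)  (L[2][0] := 2)
  R3 -= 3*R0 → (0, 4, 3, 2)  (L[3][0] := 3)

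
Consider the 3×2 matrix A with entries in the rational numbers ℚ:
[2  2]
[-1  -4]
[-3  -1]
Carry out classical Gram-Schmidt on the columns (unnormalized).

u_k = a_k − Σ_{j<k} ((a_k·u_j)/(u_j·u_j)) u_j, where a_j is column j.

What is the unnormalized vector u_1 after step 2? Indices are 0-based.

Step 1: u_0 = a_0 = (2, -1, -3).
Step 2: u_1 = a_1 − (11/14)·u_0 = (3/7, -45/14, 19/14).

u_1 = (3/7, -45/14, 19/14)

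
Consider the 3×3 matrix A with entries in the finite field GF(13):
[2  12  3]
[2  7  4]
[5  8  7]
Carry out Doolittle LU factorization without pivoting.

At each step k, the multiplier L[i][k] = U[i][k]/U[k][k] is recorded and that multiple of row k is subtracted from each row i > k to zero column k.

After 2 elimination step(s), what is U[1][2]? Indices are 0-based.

Step 1: pivot at (0,0) is 2.
  row1 ← row1 − (1)·row0  ⇒  L[1][0]=1, U row1=(0, 8, 1)
  row2 ← row2 − (9)·row0  ⇒  L[2][0]=9, U row2=(0, 4, 6)
Step 2: pivot at (1,1) is 8.
  row2 ← row2 − (7)·row1  ⇒  L[2][1]=7, U row2=(0, 0, 12)

U[1][2] = 1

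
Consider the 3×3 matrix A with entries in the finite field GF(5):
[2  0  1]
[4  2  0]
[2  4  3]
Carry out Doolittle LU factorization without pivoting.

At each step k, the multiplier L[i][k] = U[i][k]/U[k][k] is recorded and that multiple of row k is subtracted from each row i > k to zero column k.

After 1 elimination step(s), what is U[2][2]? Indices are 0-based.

U[2][2] = 2

Step 1: pivot at (0,0) is 2.
  row1 ← row1 − (2)·row0  ⇒  L[1][0]=2, U row1=(0, 2, 3)
  row2 ← row2 − (1)·row0  ⇒  L[2][0]=1, U row2=(0, 4, 2)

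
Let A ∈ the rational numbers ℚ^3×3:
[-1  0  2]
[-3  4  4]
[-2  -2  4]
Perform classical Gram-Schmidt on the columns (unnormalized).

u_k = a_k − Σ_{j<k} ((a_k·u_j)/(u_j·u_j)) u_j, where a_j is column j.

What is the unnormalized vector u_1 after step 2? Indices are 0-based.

Step 1: u_0 = a_0 = (-1, -3, -2).
Step 2: u_1 = a_1 − (-4/7)·u_0 = (-4/7, 16/7, -22/7).

u_1 = (-4/7, 16/7, -22/7)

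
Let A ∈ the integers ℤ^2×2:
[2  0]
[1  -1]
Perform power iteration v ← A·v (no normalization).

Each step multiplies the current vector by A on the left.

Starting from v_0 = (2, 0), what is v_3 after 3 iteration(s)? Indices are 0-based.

v_3 = (16, 6)

v_0 = (2, 0).
v_1 = A·v_0 = (4, 2).
v_2 = A·v_1 = (8, 2).
v_3 = A·v_2 = (16, 6).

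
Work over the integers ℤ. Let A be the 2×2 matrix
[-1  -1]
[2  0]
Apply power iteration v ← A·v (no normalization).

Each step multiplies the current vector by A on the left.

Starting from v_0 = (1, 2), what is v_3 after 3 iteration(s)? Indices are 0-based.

v_0 = (1, 2).
v_1 = A·v_0 = (-3, 2).
v_2 = A·v_1 = (1, -6).
v_3 = A·v_2 = (5, 2).

v_3 = (5, 2)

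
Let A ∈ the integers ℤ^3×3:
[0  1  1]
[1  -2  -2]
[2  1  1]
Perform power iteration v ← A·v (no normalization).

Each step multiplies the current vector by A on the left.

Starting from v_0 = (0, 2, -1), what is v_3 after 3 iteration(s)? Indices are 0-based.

v_3 = (4, -9, 2)

v_0 = (0, 2, -1).
v_1 = A·v_0 = (1, -2, 1).
v_2 = A·v_1 = (-1, 3, 1).
v_3 = A·v_2 = (4, -9, 2).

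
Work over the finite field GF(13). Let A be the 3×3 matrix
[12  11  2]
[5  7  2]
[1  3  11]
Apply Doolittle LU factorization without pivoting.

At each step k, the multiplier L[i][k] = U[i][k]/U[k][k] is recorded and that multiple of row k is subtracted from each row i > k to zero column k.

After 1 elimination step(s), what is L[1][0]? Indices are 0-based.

Step 1: pivot at (0,0) is 12.
  row1 ← row1 − (8)·row0  ⇒  L[1][0]=8, U row1=(0, 10, 12)
  row2 ← row2 − (12)·row0  ⇒  L[2][0]=12, U row2=(0, 1, 0)

L[1][0] = 8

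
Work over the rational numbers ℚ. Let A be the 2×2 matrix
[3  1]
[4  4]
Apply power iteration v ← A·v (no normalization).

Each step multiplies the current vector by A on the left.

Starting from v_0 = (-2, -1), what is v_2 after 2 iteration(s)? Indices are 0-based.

v_2 = (-33, -76)

v_0 = (-2, -1).
v_1 = A·v_0 = (-7, -12).
v_2 = A·v_1 = (-33, -76).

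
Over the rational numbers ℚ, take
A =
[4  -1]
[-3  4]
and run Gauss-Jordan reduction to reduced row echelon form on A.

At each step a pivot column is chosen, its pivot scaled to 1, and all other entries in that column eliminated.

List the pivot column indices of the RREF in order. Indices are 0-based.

[1] R0 /= 4  ⇒  (1, -1/4)
     R1 -= -3·R0  ⇒  (0, 13/4)
[2] R1 /= 13/4  ⇒  (0, 1)
     R0 -= -1/4·R1  ⇒  (1, 0)

pivot columns: 0, 1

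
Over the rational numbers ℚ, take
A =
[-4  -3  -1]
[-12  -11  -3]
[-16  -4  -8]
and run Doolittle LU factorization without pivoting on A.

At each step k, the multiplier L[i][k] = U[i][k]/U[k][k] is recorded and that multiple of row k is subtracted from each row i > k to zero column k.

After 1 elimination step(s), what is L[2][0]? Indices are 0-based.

L[2][0] = 4

[col 0] pivot -4
  R1 -= 3*R0 → (0, -2, 0)  (L[1][0] := 3)
  R2 -= 4*R0 → (0, 8, -4)  (L[2][0] := 4)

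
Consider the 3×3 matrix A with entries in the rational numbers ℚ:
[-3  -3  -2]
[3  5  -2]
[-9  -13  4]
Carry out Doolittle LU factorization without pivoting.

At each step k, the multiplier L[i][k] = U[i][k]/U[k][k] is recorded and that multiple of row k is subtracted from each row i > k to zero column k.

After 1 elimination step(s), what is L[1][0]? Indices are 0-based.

L[1][0] = -1

k=0: U[0][0]=-3
  eliminate (1,0): mult=-1, new row 1: (0, 2, -4); set L[1][0]=-1
  eliminate (2,0): mult=3, new row 2: (0, -4, 10); set L[2][0]=3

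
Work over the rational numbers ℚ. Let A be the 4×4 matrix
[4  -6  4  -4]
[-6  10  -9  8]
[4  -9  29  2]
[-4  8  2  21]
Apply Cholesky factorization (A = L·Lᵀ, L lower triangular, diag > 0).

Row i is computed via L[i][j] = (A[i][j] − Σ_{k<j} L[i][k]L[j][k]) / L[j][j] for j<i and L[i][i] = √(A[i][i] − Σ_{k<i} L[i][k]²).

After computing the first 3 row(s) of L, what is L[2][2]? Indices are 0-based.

L[2][2] = 4

Step 1: L[0][0] = √(4) = 2.
  L[1][0] = (-6) / L[0][0] = -3.
Step 2: L[1][1] = √(1) = 1.
  L[2][0] = (4) / L[0][0] = 2.
  L[2][1] = (-3) / L[1][1] = -3.
Step 3: L[2][2] = √(16) = 4.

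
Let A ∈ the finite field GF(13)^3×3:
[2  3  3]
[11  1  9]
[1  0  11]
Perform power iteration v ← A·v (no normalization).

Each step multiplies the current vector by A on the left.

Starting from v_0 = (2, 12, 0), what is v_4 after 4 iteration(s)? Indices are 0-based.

v_0 = (2, 12, 0).
v_1 = A·v_0 = (1, 8, 2).
v_2 = A·v_1 = (6, 11, 10).
v_3 = A·v_2 = (10, 11, 12).
v_4 = A·v_3 = (11, 8, 12).

v_4 = (11, 8, 12)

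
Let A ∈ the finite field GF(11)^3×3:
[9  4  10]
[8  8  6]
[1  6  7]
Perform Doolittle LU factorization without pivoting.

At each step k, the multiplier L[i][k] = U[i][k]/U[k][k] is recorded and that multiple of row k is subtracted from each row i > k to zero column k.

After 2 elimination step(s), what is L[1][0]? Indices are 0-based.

L[1][0] = 7

k=0: U[0][0]=9
  eliminate (1,0): mult=7, new row 1: (0, 2, 2); set L[1][0]=7
  eliminate (2,0): mult=5, new row 2: (0, 8, 1); set L[2][0]=5
k=1: U[1][1]=2
  eliminate (2,1): mult=4, new row 2: (0, 0, 4); set L[2][1]=4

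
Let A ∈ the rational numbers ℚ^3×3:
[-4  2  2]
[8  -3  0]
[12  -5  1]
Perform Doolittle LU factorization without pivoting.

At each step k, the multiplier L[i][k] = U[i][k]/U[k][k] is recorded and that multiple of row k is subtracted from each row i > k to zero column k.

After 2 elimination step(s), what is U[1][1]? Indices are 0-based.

k=0: U[0][0]=-4
  eliminate (1,0): mult=-2, new row 1: (0, 1, 4); set L[1][0]=-2
  eliminate (2,0): mult=-3, new row 2: (0, 1, 7); set L[2][0]=-3
k=1: U[1][1]=1
  eliminate (2,1): mult=1, new row 2: (0, 0, 3); set L[2][1]=1

U[1][1] = 1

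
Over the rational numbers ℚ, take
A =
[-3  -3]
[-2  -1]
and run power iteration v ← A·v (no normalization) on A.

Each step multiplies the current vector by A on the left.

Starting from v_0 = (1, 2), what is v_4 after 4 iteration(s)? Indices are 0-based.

v_0 = (1, 2).
v_1 = A·v_0 = (-9, -4).
v_2 = A·v_1 = (39, 22).
v_3 = A·v_2 = (-183, -100).
v_4 = A·v_3 = (849, 466).

v_4 = (849, 466)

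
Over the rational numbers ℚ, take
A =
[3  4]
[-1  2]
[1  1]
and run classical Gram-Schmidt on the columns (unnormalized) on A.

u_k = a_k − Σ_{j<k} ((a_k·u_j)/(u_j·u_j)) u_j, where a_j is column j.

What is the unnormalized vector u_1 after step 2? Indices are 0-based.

u_1 = (1, 3, 0)

Step 1: u_0 = a_0 = (3, -1, 1).
Step 2: u_1 = a_1 − (1)·u_0 = (1, 3, 0).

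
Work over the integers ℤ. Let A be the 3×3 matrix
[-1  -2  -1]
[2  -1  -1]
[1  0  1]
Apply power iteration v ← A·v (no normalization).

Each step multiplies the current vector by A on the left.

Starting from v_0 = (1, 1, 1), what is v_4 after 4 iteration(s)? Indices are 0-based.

v_4 = (-52, 24, 20)

v_0 = (1, 1, 1).
v_1 = A·v_0 = (-4, 0, 2).
v_2 = A·v_1 = (2, -10, -2).
v_3 = A·v_2 = (20, 16, 0).
v_4 = A·v_3 = (-52, 24, 20).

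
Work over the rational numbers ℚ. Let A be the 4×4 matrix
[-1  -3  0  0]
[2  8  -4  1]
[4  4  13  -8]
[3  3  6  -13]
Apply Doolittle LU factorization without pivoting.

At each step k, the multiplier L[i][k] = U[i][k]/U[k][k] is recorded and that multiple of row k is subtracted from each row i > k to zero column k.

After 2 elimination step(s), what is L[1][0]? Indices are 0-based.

L[1][0] = -2

Step 1: pivot at (0,0) is -1.
  row1 ← row1 − (-2)·row0  ⇒  L[1][0]=-2, U row1=(0, 2, -4, 1)
  row2 ← row2 − (-4)·row0  ⇒  L[2][0]=-4, U row2=(0, -8, 13, -8)
  row3 ← row3 − (-3)·row0  ⇒  L[3][0]=-3, U row3=(0, -6, 6, -13)
Step 2: pivot at (1,1) is 2.
  row2 ← row2 − (-4)·row1  ⇒  L[2][1]=-4, U row2=(0, 0, -3, -4)
  row3 ← row3 − (-3)·row1  ⇒  L[3][1]=-3, U row3=(0, 0, -6, -10)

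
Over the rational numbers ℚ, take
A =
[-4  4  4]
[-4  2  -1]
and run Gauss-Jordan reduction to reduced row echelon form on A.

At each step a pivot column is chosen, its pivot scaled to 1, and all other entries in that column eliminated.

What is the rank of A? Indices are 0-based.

rank = 2

step 1: normalize row 0 (÷-4) = (1, -1, -1)
  row 1: subtract -4×row0 = (0, -2, -5)
step 2: normalize row 1 (÷-2) = (0, 1, 5/2)
  row 0: subtract -1×row1 = (1, 0, 3/2)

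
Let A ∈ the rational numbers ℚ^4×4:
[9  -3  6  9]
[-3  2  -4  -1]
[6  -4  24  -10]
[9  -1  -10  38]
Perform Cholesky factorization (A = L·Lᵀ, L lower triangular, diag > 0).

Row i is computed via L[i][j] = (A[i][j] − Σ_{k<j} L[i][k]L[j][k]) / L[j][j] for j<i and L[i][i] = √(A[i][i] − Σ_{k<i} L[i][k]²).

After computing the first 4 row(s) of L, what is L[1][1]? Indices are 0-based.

Step 1: L[0][0] = √(9) = 3.
  L[1][0] = (-3) / L[0][0] = -1.
Step 2: L[1][1] = √(1) = 1.
  L[2][0] = (6) / L[0][0] = 2.
  L[2][1] = (-2) / L[1][1] = -2.
Step 3: L[2][2] = √(16) = 4.
  L[3][0] = (9) / L[0][0] = 3.
  L[3][1] = (2) / L[1][1] = 2.
  L[3][2] = (-12) / L[2][2] = -3.
Step 4: L[3][3] = √(16) = 4.

L[1][1] = 1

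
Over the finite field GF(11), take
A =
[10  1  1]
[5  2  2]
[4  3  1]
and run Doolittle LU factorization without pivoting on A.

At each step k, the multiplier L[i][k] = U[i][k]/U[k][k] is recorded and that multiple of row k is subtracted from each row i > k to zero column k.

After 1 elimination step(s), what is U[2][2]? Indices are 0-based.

Step 1: pivot at (0,0) is 10.
  row1 ← row1 − (6)·row0  ⇒  L[1][0]=6, U row1=(0, 7, 7)
  row2 ← row2 − (7)·row0  ⇒  L[2][0]=7, U row2=(0, 7, 5)

U[2][2] = 5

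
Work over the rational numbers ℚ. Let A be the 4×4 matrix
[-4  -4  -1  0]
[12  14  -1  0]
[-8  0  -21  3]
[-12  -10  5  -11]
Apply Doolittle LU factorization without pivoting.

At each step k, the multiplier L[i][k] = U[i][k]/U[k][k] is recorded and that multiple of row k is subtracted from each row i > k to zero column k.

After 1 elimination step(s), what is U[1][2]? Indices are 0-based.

k=0: U[0][0]=-4
  eliminate (1,0): mult=-3, new row 1: (0, 2, -4, 0); set L[1][0]=-3
  eliminate (2,0): mult=2, new row 2: (0, 8, -19, 3); set L[2][0]=2
  eliminate (3,0): mult=3, new row 3: (0, 2, 8, -11); set L[3][0]=3

U[1][2] = -4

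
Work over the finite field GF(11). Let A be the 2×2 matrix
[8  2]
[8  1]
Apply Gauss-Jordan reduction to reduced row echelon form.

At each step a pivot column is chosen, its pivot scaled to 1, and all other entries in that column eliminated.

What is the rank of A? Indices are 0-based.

rank = 2

[1] R0 /= 8  ⇒  (1, 3)
     R1 -= 8·R0  ⇒  (0, 10)
[2] R1 /= 10  ⇒  (0, 1)
     R0 -= 3·R1  ⇒  (1, 0)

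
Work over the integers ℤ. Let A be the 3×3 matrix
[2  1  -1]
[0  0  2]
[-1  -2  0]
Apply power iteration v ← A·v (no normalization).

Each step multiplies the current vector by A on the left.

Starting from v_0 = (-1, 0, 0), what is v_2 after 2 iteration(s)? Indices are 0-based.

v_0 = (-1, 0, 0).
v_1 = A·v_0 = (-2, 0, 1).
v_2 = A·v_1 = (-5, 2, 2).

v_2 = (-5, 2, 2)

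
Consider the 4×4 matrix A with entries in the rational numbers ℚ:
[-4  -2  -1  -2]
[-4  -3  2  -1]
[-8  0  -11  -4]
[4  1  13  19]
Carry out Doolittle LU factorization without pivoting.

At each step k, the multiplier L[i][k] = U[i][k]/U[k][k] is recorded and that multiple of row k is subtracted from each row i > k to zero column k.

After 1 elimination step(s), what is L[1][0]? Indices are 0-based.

k=0: U[0][0]=-4
  eliminate (1,0): mult=1, new row 1: (0, -1, 3, 1); set L[1][0]=1
  eliminate (2,0): mult=2, new row 2: (0, 4, -9, 0); set L[2][0]=2
  eliminate (3,0): mult=-1, new row 3: (0, -1, 12, 17); set L[3][0]=-1

L[1][0] = 1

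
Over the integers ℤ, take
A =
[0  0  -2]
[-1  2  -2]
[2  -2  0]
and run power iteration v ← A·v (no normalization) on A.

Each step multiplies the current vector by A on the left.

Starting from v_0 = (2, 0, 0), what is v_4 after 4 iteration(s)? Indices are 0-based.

v_4 = (-16, -56, 32)

v_0 = (2, 0, 0).
v_1 = A·v_0 = (0, -2, 4).
v_2 = A·v_1 = (-8, -12, 4).
v_3 = A·v_2 = (-8, -24, 8).
v_4 = A·v_3 = (-16, -56, 32).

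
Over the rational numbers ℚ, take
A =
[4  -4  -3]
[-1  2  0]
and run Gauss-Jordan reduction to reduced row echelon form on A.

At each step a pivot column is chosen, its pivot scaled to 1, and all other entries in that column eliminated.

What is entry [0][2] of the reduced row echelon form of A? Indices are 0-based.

M[0][2] = -3/2

[1] R0 /= 4  ⇒  (1, -1, -3/4)
     R1 -= -1·R0  ⇒  (0, 1, -3/4)
[2] R1 /= 1  ⇒  (0, 1, -3/4)
     R0 -= -1·R1  ⇒  (1, 0, -3/2)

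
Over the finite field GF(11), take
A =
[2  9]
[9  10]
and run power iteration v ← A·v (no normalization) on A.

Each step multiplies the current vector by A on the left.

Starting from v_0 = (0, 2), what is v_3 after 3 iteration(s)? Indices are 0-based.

v_0 = (0, 2).
v_1 = A·v_0 = (7, 9).
v_2 = A·v_1 = (7, 10).
v_3 = A·v_2 = (5, 9).

v_3 = (5, 9)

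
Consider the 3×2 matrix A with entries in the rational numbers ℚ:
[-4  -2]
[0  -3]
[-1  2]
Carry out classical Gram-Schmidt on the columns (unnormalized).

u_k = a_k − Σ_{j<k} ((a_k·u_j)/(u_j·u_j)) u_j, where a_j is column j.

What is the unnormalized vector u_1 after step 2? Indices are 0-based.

Step 1: u_0 = a_0 = (-4, 0, -1).
Step 2: u_1 = a_1 − (6/17)·u_0 = (-10/17, -3, 40/17).

u_1 = (-10/17, -3, 40/17)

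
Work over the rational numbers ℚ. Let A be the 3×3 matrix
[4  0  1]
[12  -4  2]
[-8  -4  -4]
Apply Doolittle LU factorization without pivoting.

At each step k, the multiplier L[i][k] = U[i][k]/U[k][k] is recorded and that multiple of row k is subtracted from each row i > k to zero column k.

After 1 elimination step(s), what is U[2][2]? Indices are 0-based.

k=0: U[0][0]=4
  eliminate (1,0): mult=3, new row 1: (0, -4, -1); set L[1][0]=3
  eliminate (2,0): mult=-2, new row 2: (0, -4, -2); set L[2][0]=-2

U[2][2] = -2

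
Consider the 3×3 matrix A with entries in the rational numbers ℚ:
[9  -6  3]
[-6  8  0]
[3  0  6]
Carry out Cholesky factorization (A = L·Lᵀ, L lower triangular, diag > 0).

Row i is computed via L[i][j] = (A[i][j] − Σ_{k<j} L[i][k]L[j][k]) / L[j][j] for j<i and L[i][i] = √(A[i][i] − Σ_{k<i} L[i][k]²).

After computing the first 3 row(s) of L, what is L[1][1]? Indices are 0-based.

Step 1: L[0][0] = √(9) = 3.
  L[1][0] = (-6) / L[0][0] = -2.
Step 2: L[1][1] = √(4) = 2.
  L[2][0] = (3) / L[0][0] = 1.
  L[2][1] = (2) / L[1][1] = 1.
Step 3: L[2][2] = √(4) = 2.

L[1][1] = 2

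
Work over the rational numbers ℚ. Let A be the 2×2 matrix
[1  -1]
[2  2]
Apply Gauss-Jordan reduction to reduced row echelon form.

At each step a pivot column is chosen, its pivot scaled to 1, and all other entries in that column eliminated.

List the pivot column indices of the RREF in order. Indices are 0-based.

pivot(0,0)=1: scale R0 → (1, -1)
  clear (1,0): R1 −= (2)R0 → (0, 4)
pivot(1,1)=4: scale R1 → (0, 1)
  clear (0,1): R0 −= (-1)R1 → (1, 0)

pivot columns: 0, 1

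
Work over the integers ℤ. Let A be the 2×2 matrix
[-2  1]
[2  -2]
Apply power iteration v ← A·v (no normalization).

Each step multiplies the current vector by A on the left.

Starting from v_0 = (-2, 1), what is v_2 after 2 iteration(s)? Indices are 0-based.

v_0 = (-2, 1).
v_1 = A·v_0 = (5, -6).
v_2 = A·v_1 = (-16, 22).

v_2 = (-16, 22)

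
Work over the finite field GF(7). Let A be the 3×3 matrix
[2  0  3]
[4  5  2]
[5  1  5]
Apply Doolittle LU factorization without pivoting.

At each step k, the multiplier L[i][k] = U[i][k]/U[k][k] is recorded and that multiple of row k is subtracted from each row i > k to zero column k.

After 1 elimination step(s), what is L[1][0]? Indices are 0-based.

L[1][0] = 2

k=0: U[0][0]=2
  eliminate (1,0): mult=2, new row 1: (0, 5, 3); set L[1][0]=2
  eliminate (2,0): mult=6, new row 2: (0, 1, 1); set L[2][0]=6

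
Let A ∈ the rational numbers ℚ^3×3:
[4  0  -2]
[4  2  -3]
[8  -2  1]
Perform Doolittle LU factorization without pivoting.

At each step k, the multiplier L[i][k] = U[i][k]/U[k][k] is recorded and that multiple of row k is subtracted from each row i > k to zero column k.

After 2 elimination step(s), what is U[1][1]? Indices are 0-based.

U[1][1] = 2

[col 0] pivot 4
  R1 -= 1*R0 → (0, 2, -1)  (L[1][0] := 1)
  R2 -= 2*R0 → (0, -2, 5)  (L[2][0] := 2)
[col 1] pivot 2
  R2 -= -1*R1 → (0, 0, 4)  (L[2][1] := -1)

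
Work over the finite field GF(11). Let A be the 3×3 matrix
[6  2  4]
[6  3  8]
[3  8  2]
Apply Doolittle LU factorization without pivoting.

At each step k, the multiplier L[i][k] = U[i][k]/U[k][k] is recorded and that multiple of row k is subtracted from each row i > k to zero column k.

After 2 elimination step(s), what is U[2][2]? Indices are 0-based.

Step 1: pivot at (0,0) is 6.
  row1 ← row1 − (1)·row0  ⇒  L[1][0]=1, U row1=(0, 1, 4)
  row2 ← row2 − (6)·row0  ⇒  L[2][0]=6, U row2=(0, 7, 0)
Step 2: pivot at (1,1) is 1.
  row2 ← row2 − (7)·row1  ⇒  L[2][1]=7, U row2=(0, 0, 5)

U[2][2] = 5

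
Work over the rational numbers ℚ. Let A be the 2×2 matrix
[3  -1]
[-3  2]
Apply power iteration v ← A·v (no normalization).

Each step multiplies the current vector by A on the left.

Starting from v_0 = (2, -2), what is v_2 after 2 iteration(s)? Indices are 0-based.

v_0 = (2, -2).
v_1 = A·v_0 = (8, -10).
v_2 = A·v_1 = (34, -44).

v_2 = (34, -44)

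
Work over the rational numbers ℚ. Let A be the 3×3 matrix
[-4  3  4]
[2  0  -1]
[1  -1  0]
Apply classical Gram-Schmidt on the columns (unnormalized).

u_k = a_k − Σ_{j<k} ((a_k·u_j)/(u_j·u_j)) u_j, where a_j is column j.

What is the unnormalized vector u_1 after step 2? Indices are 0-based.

u_1 = (11/21, 26/21, -8/21)

Step 1: u_0 = a_0 = (-4, 2, 1).
Step 2: u_1 = a_1 − (-13/21)·u_0 = (11/21, 26/21, -8/21).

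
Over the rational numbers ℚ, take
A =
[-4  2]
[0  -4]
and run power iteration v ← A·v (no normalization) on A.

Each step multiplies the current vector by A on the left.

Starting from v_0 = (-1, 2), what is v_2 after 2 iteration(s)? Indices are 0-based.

v_0 = (-1, 2).
v_1 = A·v_0 = (8, -8).
v_2 = A·v_1 = (-48, 32).

v_2 = (-48, 32)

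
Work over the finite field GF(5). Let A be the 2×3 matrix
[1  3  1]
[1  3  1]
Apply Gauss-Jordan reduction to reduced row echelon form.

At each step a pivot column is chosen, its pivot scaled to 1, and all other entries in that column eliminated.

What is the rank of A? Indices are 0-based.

rank = 1

step 1: normalize row 0 (÷1) = (1, 3, 1)
  row 1: subtract 1×row0 = (0, 0, 0)
skip col 1 (zero from row 1)
skip col 2 (zero from row 1)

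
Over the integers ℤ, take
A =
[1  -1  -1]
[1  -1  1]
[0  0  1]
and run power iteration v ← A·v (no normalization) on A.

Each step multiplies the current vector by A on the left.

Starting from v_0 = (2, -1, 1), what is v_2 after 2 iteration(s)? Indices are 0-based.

v_2 = (-3, -1, 1)

v_0 = (2, -1, 1).
v_1 = A·v_0 = (2, 4, 1).
v_2 = A·v_1 = (-3, -1, 1).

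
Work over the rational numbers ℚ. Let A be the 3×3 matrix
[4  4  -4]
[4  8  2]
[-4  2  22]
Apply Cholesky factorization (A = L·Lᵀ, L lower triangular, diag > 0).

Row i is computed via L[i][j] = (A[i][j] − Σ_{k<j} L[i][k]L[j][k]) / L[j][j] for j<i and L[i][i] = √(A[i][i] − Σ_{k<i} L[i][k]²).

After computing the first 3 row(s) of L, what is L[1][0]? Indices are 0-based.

Step 1: L[0][0] = √(4) = 2.
  L[1][0] = (4) / L[0][0] = 2.
Step 2: L[1][1] = √(4) = 2.
  L[2][0] = (-4) / L[0][0] = -2.
  L[2][1] = (6) / L[1][1] = 3.
Step 3: L[2][2] = √(9) = 3.

L[1][0] = 2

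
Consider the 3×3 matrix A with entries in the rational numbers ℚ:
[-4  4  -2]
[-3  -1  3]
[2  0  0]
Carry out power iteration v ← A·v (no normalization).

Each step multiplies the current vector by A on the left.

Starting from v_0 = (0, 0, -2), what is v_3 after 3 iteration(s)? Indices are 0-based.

v_0 = (0, 0, -2).
v_1 = A·v_0 = (4, -6, 0).
v_2 = A·v_1 = (-40, -6, 8).
v_3 = A·v_2 = (120, 150, -80).

v_3 = (120, 150, -80)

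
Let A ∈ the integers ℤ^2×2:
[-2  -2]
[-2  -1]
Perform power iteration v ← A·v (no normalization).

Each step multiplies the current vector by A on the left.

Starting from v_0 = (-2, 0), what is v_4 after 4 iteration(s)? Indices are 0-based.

v_0 = (-2, 0).
v_1 = A·v_0 = (4, 4).
v_2 = A·v_1 = (-16, -12).
v_3 = A·v_2 = (56, 44).
v_4 = A·v_3 = (-200, -156).

v_4 = (-200, -156)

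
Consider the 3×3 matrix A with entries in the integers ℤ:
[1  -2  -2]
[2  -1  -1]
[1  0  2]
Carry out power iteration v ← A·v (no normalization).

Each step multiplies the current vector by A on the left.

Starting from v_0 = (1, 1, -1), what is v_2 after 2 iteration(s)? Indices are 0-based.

v_0 = (1, 1, -1).
v_1 = A·v_0 = (1, 2, -1).
v_2 = A·v_1 = (-1, 1, -1).

v_2 = (-1, 1, -1)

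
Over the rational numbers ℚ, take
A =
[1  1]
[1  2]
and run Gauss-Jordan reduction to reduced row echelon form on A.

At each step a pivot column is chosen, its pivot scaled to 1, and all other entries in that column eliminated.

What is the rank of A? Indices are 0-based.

rank = 2

step 1: normalize row 0 (÷1) = (1, 1)
  row 1: subtract 1×row0 = (0, 1)
step 2: normalize row 1 (÷1) = (0, 1)
  row 0: subtract 1×row1 = (1, 0)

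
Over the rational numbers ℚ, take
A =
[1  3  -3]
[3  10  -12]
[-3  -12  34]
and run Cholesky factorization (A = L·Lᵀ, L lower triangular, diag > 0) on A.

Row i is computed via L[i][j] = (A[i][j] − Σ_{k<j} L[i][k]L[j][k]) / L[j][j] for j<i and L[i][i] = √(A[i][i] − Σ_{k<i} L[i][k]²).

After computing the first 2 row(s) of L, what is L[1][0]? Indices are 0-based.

Step 1: L[0][0] = √(1) = 1.
  L[1][0] = (3) / L[0][0] = 3.
Step 2: L[1][1] = √(1) = 1.

L[1][0] = 3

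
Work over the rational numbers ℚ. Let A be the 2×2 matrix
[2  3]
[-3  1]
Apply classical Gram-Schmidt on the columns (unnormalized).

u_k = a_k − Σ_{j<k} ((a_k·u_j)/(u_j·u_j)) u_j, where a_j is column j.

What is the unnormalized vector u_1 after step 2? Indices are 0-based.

u_1 = (33/13, 22/13)

Step 1: u_0 = a_0 = (2, -3).
Step 2: u_1 = a_1 − (3/13)·u_0 = (33/13, 22/13).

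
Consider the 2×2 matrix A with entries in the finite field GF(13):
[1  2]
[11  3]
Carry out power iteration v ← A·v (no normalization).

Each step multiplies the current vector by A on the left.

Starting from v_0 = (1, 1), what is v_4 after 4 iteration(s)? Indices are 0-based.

v_0 = (1, 1).
v_1 = A·v_0 = (3, 1).
v_2 = A·v_1 = (5, 10).
v_3 = A·v_2 = (12, 7).
v_4 = A·v_3 = (0, 10).

v_4 = (0, 10)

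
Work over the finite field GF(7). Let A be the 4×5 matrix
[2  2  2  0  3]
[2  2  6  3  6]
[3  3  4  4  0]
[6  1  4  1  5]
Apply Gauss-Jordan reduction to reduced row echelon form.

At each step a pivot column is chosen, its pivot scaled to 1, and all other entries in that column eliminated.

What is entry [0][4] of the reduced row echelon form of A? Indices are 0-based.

M[0][4] = 2

pivot(0,0)=2: scale R0 → (1, 1, 1, 0, 5)
  clear (1,0): R1 −= (2)R0 → (0, 0, 4, 3, 3)
  clear (2,0): R2 −= (3)R0 → (0, 0, 1, 4, 6)
  clear (3,0): R3 −= (6)R0 → (0, 2, 5, 1, 3)
pivot(1,1): swap R1↔R3
pivot(1,1)=2: scale R1 → (0, 1, 6, 4, 5)
  clear (0,1): R0 −= (1)R1 → (1, 0, 2, 3, 0)
pivot(2,2)=1: scale R2 → (0, 0, 1, 4, 6)
  clear (0,2): R0 −= (2)R2 → (1, 0, 0, 2, 2)
  clear (1,2): R1 −= (6)R2 → (0, 1, 0, 1, 4)
  clear (3,2): R3 −= (4)R2 → (0, 0, 0, 1, 0)
pivot(3,3)=1: scale R3 → (0, 0, 0, 1, 0)
  clear (0,3): R0 −= (2)R3 → (1, 0, 0, 0, 2)
  clear (1,3): R1 −= (1)R3 → (0, 1, 0, 0, 4)
  clear (2,3): R2 −= (4)R3 → (0, 0, 1, 0, 6)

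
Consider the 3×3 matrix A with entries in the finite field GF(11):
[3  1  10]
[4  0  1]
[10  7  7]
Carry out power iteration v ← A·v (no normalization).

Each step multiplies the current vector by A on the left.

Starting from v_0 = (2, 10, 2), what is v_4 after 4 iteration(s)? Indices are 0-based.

v_0 = (2, 10, 2).
v_1 = A·v_0 = (3, 10, 5).
v_2 = A·v_1 = (3, 6, 3).
v_3 = A·v_2 = (1, 4, 5).
v_4 = A·v_3 = (2, 9, 7).

v_4 = (2, 9, 7)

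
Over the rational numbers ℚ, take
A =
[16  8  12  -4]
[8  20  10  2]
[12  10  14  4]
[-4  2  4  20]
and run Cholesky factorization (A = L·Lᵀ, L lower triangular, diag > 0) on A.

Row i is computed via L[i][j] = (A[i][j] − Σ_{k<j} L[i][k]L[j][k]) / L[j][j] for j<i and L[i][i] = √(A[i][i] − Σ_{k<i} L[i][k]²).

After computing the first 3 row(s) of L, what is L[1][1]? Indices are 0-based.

L[1][1] = 4

Step 1: L[0][0] = √(16) = 4.
  L[1][0] = (8) / L[0][0] = 2.
Step 2: L[1][1] = √(16) = 4.
  L[2][0] = (12) / L[0][0] = 3.
  L[2][1] = (4) / L[1][1] = 1.
Step 3: L[2][2] = √(4) = 2.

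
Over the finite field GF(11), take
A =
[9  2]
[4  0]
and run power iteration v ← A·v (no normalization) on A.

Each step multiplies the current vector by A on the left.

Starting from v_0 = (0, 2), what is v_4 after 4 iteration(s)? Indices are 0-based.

v_4 = (5, 5)

v_0 = (0, 2).
v_1 = A·v_0 = (4, 0).
v_2 = A·v_1 = (3, 5).
v_3 = A·v_2 = (4, 1).
v_4 = A·v_3 = (5, 5).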